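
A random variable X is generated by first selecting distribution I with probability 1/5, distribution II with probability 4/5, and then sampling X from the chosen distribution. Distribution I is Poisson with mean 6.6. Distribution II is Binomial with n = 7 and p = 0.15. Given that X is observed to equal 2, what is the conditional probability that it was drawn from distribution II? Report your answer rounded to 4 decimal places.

Likelihoods P(X=2 | ·): I: 0.0296288; II: 0.209651.
Posterior ∝ prior × likelihood. Numerator for II: 0.8·0.209651 = 0.167721.
Normalizing constant: 0.2·0.0296288 + 0.8·0.209651 = 0.173646.
P(II | observation) = 0.167721 / 0.173646 = 0.965875.

0.9659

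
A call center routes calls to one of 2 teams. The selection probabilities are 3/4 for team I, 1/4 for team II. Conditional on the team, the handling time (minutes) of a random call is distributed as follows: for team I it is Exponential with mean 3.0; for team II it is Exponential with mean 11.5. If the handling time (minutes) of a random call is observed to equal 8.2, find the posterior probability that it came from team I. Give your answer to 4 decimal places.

Likelihoods f(8.2 | ·): I: 0.0216674; II: 0.0426218.
Posterior ∝ prior × likelihood. Numerator for I: 0.75·0.0216674 = 0.0162506.
Normalizing constant: 0.75·0.0216674 + 0.25·0.0426218 = 0.026906.
P(I | observation) = 0.0162506 / 0.026906 = 0.603975.

0.6040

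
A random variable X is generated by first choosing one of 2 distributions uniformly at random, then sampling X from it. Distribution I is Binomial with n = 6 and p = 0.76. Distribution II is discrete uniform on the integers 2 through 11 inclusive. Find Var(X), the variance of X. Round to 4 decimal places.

5.6131

Per component, I: μ=4.56, E[X²]=21.888; II: μ=6.5, E[X²]=50.5.
E[X] = 0.5·4.56 + 0.5·6.5 = 5.53.
E[X²] = 0.5·21.888 + 0.5·50.5 = 36.194.
Var(X) = E[X²] − (E[X])² = 36.194 − 30.5809 = 5.6131.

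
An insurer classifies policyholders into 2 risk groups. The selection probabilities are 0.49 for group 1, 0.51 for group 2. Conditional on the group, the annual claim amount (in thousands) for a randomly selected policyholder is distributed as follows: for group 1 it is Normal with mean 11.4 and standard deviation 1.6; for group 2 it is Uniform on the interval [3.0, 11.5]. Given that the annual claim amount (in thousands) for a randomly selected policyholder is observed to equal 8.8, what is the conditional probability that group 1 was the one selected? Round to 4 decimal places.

0.3522

Likelihoods f(8.8 | ·): 1: 0.0665864; 2: 0.117647.
Posterior ∝ prior × likelihood. Numerator for 1: 0.49·0.0665864 = 0.0326273.
Normalizing constant: 0.49·0.0665864 + 0.51·0.117647 = 0.0926273.
P(1 | observation) = 0.0326273 / 0.0926273 = 0.352243.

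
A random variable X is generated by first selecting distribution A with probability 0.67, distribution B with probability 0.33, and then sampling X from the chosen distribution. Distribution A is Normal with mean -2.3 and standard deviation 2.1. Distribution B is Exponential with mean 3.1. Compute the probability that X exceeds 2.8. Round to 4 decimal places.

0.1388

Conditional on each component, P(X > 2.8): A: 0.00757922; B: 0.40526.
By total probability, P(X > 2.8) = 0.67·0.00757922 + 0.33·0.40526 = 0.138814.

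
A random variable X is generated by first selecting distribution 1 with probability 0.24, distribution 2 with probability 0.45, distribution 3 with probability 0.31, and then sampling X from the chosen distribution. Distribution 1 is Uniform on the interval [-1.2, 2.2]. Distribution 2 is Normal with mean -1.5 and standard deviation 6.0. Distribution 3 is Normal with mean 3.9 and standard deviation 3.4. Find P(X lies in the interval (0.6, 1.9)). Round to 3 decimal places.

Conditional on each component, P(0.6 < X < 1.9): 1: 0.382353; 2: 0.077699; 3: 0.112311.
By total probability, P(0.6 < X < 1.9) = 0.24·0.382353 + 0.45·0.077699 + 0.31·0.112311 = 0.161546.

0.162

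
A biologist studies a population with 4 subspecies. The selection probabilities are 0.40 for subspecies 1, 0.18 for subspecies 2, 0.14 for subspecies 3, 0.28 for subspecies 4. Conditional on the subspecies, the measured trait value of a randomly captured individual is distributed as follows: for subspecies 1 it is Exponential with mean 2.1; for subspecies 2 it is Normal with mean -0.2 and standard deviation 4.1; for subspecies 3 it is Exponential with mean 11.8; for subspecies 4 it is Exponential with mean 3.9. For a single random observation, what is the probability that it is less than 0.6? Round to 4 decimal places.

Conditional on each subspecies, P(X < 0.6): 1: 0.248523; 2: 0.577351; 3: 0.0495764; 4: 0.142596.
By total probability, P(X < 0.6) = 0.4·0.248523 + 0.18·0.577351 + 0.14·0.0495764 + 0.28·0.142596 = 0.2502.

0.2502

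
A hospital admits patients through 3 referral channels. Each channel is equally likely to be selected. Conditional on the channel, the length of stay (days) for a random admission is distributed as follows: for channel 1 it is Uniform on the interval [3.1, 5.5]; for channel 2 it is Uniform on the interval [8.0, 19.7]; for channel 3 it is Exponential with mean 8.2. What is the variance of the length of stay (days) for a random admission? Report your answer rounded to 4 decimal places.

Per component, 1: μ=4.3, E[X²]=18.97; 2: μ=13.85, E[X²]=203.23; 3: μ=8.2, E[X²]=134.48.
E[X] = 0.333333·4.3 + 0.333333·13.85 + 0.333333·8.2 = 8.78333.
E[X²] = 0.333333·18.97 + 0.333333·203.23 + 0.333333·134.48 = 118.893.
Var(X) = E[X²] − (E[X])² = 118.893 − 77.1469 = 41.7464.

41.7464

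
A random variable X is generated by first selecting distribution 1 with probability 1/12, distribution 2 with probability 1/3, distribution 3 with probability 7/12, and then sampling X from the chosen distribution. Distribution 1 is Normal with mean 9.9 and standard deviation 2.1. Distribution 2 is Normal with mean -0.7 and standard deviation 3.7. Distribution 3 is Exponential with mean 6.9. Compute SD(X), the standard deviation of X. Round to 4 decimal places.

6.8915

Per component, 1: μ=9.9, E[X²]=102.42; 2: μ=-0.7, E[X²]=14.18; 3: μ=6.9, E[X²]=95.22.
E[X] = 0.0833333·9.9 + 0.333333·-0.7 + 0.583333·6.9 = 4.61667.
E[X²] = 0.0833333·102.42 + 0.333333·14.18 + 0.583333·95.22 = 68.8067.
Var(X) = E[X²] − (E[X])² = 68.8067 − 21.3136 = 47.4931.
SD(X) = √47.4931 = 6.89152.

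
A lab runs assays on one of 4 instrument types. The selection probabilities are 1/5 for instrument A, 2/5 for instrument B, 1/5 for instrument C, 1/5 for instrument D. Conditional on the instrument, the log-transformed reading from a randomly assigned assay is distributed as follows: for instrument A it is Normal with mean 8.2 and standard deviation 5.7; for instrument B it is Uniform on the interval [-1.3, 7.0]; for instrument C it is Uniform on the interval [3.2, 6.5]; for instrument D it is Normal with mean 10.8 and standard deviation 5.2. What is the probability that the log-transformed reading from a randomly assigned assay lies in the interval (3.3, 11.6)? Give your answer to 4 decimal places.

Conditional on each instrument, P(3.3 < X < 11.6): A: 0.529585; B: 0.445783; C: 0.969697; D: 0.486527.
By total probability, P(3.3 < X < 11.6) = 0.2·0.529585 + 0.4·0.445783 + 0.2·0.969697 + 0.2·0.486527 = 0.575475.

0.5755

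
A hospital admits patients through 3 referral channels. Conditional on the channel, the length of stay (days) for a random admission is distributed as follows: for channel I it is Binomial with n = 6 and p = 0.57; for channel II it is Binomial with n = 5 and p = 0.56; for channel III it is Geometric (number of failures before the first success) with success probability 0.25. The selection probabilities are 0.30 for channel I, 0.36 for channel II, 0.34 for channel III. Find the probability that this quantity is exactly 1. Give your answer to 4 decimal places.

Conditional on each channel, P(X = 1): I: 0.0502769; II: 0.104947; III: 0.1875.
By total probability, P(X = 1) = 0.3·0.0502769 + 0.36·0.104947 + 0.34·0.1875 = 0.116614.

0.1166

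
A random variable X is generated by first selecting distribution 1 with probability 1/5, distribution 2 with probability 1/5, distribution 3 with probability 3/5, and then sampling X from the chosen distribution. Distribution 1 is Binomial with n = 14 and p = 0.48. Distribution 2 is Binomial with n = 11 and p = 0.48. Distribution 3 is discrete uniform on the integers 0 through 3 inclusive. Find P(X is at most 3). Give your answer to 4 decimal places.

Conditional on each component, P(X ≤ 3): 1: 0.0399264; 2: 0.141163; 3: 1.
By total probability, P(X ≤ 3) = 0.2·0.0399264 + 0.2·0.141163 + 0.6·1 = 0.636218.

0.6362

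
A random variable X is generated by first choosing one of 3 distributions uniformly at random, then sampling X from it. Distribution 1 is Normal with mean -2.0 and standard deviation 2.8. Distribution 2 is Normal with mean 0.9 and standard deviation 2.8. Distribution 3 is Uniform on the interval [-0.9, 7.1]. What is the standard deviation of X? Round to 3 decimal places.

3.371

Per component, 1: μ=-2, E[X²]=11.84; 2: μ=0.9, E[X²]=8.65; 3: μ=3.1, E[X²]=14.9433.
E[X] = 0.333333·-2 + 0.333333·0.9 + 0.333333·3.1 = 0.666667.
E[X²] = 0.333333·11.84 + 0.333333·8.65 + 0.333333·14.9433 = 11.8111.
Var(X) = E[X²] − (E[X])² = 11.8111 − 0.444444 = 11.3667.
SD(X) = √11.3667 = 3.37145.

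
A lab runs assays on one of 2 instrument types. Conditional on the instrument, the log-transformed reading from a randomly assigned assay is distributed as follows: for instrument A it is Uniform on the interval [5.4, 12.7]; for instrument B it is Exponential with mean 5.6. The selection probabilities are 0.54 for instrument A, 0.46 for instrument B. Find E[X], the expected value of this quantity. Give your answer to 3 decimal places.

Component means — A: 9.05; B: 5.6.
E[X] = 0.54·9.05 + 0.46·5.6 = 7.463.

7.463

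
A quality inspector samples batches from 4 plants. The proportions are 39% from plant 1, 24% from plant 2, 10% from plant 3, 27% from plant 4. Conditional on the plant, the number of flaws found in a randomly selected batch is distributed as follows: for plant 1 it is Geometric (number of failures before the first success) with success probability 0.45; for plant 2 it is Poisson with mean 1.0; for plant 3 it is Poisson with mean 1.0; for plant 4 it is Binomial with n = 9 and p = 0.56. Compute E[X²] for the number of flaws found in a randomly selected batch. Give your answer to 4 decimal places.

For each component E[X²] = Var + (mean)², giving 1: 4.20988; 2: 2; 3: 2; 4: 27.6192.
Overall E[X²] = 0.39·4.20988 + 0.24·2 + 0.1·2 + 0.27·27.6192 = 9.77904.

9.7790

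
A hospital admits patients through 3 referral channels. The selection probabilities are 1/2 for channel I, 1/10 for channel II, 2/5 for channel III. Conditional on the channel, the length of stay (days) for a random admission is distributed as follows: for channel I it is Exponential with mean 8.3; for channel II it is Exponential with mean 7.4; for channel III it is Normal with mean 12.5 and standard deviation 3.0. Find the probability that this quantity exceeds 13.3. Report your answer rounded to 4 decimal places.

0.2752

Conditional on each channel, P(X > 13.3): I: 0.201411; II: 0.165746; III: 0.394863.
By total probability, P(X > 13.3) = 0.5·0.201411 + 0.1·0.165746 + 0.4·0.394863 = 0.275225.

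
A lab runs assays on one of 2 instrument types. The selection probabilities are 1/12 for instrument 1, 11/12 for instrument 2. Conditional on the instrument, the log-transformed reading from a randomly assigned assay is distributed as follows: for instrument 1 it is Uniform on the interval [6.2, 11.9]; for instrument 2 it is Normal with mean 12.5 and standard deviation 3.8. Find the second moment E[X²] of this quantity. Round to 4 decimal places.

163.5167

For each component E[X²] = Var + (mean)², giving 1: 84.61; 2: 170.69.
Overall E[X²] = 0.0833333·84.61 + 0.916667·170.69 = 163.517.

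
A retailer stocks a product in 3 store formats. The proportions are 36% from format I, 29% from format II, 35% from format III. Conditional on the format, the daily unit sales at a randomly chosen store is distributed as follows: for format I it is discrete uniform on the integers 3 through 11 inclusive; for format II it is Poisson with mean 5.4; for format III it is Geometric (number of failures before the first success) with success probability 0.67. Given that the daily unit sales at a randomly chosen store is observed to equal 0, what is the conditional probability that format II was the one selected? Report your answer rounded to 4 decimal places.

Likelihoods P(X=0 | ·): I: 0; II: 0.00451658; III: 0.67.
Posterior ∝ prior × likelihood. Numerator for II: 0.29·0.00451658 = 0.00130981.
Normalizing constant: 0.36·0 + 0.29·0.00451658 + 0.35·0.67 = 0.23581.
P(II | observation) = 0.00130981 / 0.23581 = 0.00555451.

0.0056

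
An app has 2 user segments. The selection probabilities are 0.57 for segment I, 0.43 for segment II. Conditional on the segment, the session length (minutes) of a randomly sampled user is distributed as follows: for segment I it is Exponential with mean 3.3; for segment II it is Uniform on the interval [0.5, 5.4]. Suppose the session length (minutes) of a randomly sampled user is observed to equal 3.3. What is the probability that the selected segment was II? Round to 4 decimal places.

Likelihoods f(3.3 | ·): I: 0.111479; II: 0.204082.
Posterior ∝ prior × likelihood. Numerator for II: 0.43·0.204082 = 0.0877551.
Normalizing constant: 0.57·0.111479 + 0.43·0.204082 = 0.151298.
P(II | observation) = 0.0877551 / 0.151298 = 0.580015.

0.5800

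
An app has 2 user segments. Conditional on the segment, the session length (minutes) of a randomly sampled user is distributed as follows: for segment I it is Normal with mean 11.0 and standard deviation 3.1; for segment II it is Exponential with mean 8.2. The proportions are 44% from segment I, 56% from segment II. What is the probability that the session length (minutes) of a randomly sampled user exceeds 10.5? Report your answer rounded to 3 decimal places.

0.404

Conditional on each segment, P(X > 10.5): I: 0.564068; II: 0.277902.
By total probability, P(X > 10.5) = 0.44·0.564068 + 0.56·0.277902 = 0.403815.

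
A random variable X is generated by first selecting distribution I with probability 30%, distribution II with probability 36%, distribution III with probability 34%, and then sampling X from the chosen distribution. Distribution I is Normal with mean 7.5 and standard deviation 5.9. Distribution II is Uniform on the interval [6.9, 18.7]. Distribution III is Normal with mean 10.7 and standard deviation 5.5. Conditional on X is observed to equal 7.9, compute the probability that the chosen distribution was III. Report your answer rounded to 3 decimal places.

Likelihoods f(7.9 | ·): I: 0.0674621; II: 0.0847458; III: 0.0637189.
Posterior ∝ prior × likelihood. Numerator for III: 0.34·0.0637189 = 0.0216644.
Normalizing constant: 0.3·0.0674621 + 0.36·0.0847458 + 0.34·0.0637189 = 0.0724115.
P(III | observation) = 0.0216644 / 0.0724115 = 0.299185.

0.299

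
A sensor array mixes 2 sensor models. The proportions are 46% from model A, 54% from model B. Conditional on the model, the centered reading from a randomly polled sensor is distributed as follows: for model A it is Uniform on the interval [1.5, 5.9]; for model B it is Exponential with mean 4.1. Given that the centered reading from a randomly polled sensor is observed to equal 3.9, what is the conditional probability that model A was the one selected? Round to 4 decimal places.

Likelihoods f(3.9 | ·): A: 0.227273; B: 0.0942121.
Posterior ∝ prior × likelihood. Numerator for A: 0.46·0.227273 = 0.104545.
Normalizing constant: 0.46·0.227273 + 0.54·0.0942121 = 0.15542.
P(A | observation) = 0.104545 / 0.15542 = 0.672664.

0.6727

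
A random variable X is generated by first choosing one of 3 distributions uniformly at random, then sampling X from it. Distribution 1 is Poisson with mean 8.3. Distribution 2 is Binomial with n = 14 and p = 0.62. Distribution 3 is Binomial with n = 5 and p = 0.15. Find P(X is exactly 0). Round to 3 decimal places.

0.148

Conditional on each component, P(X = 0): 1: 0.000248517; 2: 1.30909e-06; 3: 0.443705.
By total probability, P(X = 0) = 0.333333·0.000248517 + 0.333333·1.30909e-06 + 0.333333·0.443705 = 0.147985.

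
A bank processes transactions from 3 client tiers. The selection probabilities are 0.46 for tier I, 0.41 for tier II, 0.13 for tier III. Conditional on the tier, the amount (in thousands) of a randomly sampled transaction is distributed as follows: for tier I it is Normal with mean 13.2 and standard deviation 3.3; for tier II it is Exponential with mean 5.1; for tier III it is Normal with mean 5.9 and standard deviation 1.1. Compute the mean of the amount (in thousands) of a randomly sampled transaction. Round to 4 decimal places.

Component means — I: 13.2; II: 5.1; III: 5.9.
E[X] = 0.46·13.2 + 0.41·5.1 + 0.13·5.9 = 8.93.

8.9300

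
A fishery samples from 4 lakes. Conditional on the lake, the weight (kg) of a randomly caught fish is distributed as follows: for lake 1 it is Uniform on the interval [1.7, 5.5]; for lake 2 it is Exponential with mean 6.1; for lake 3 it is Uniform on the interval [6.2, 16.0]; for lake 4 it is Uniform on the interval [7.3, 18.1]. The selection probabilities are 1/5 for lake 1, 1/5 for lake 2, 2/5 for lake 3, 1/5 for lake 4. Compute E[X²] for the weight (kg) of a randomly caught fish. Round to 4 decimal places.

104.4040

For each component E[X²] = Var + (mean)², giving 1: 14.1633; 2: 74.42; 3: 131.213; 4: 171.01.
Overall E[X²] = 0.2·14.1633 + 0.2·74.42 + 0.4·131.213 + 0.2·171.01 = 104.404.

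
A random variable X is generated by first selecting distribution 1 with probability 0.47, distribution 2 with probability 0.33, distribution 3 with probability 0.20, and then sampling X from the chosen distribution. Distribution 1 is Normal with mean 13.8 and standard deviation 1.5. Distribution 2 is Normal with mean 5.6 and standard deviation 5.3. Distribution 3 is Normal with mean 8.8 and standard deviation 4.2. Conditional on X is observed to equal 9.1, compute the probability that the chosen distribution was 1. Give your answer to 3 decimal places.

0.023

Likelihoods f(9.1 | ·): 1: 0.00196298; 2: 0.0605253; 3: 0.0947443.
Posterior ∝ prior × likelihood. Numerator for 1: 0.47·0.00196298 = 0.0009226.
Normalizing constant: 0.47·0.00196298 + 0.33·0.0605253 + 0.2·0.0947443 = 0.0398448.
P(1 | observation) = 0.0009226 / 0.0398448 = 0.0231548.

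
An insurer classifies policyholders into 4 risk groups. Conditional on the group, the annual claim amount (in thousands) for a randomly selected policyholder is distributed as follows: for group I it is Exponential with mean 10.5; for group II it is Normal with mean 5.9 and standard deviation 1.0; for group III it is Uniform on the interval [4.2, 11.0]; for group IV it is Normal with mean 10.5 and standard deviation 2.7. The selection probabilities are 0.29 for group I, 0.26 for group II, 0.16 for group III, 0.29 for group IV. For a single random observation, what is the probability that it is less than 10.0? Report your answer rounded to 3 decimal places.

0.698

Conditional on each group, P(X < 10.0): I: 0.614179; II: 0.999979; III: 0.852941; IV: 0.426542.
By total probability, P(X < 10.0) = 0.29·0.614179 + 0.26·0.999979 + 0.16·0.852941 + 0.29·0.426542 = 0.698274.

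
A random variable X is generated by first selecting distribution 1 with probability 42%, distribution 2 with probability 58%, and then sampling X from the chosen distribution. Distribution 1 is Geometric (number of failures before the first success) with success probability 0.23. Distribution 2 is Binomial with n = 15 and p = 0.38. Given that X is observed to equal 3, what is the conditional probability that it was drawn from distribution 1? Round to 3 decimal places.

0.486

Likelihoods P(X=3 | ·): 1: 0.105003; 2: 0.0805494.
Posterior ∝ prior × likelihood. Numerator for 1: 0.42·0.105003 = 0.0441011.
Normalizing constant: 0.42·0.105003 + 0.58·0.0805494 = 0.0908198.
P(1 | observation) = 0.0441011 / 0.0908198 = 0.485589.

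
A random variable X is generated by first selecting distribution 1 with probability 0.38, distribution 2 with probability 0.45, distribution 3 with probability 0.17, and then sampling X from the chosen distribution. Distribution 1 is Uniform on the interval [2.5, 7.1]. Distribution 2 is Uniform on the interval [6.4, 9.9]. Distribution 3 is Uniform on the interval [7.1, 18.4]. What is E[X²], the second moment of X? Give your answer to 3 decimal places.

For each component E[X²] = Var + (mean)², giving 1: 24.8033; 2: 67.4433; 3: 173.203.
Overall E[X²] = 0.38·24.8033 + 0.45·67.4433 + 0.17·173.203 = 69.2193.

69.219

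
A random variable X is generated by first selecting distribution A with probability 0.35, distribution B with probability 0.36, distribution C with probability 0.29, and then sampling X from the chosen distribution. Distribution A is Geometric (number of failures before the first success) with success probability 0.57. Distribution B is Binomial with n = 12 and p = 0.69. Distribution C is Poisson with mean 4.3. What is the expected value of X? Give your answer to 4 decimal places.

4.4918

Component means — A: 0.754386; B: 8.28; C: 4.3.
E[X] = 0.35·0.754386 + 0.36·8.28 + 0.29·4.3 = 4.49184.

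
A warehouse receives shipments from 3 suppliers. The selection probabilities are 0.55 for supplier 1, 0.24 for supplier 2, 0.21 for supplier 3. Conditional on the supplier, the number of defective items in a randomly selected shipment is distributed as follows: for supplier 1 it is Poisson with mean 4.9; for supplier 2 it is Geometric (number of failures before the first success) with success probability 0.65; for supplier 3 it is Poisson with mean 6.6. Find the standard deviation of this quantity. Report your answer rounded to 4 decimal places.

2.9961

Per component, 1: μ=4.9, E[X²]=28.91; 2: μ=0.538462, E[X²]=1.11834; 3: μ=6.6, E[X²]=50.16.
E[X] = 0.55·4.9 + 0.24·0.538462 + 0.21·6.6 = 4.21023.
E[X²] = 0.55·28.91 + 0.24·1.11834 + 0.21·50.16 = 26.7025.
Var(X) = E[X²] − (E[X])² = 26.7025 − 17.726 = 8.97646.
SD(X) = √8.97646 = 2.99607.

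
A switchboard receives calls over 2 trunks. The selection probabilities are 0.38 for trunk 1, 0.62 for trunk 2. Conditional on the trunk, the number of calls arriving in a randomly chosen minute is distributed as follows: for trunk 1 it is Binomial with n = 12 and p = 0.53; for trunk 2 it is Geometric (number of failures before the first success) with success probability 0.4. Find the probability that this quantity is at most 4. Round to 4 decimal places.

Conditional on each trunk, P(X ≤ 4): 1: 0.141097; 2: 0.92224.
By total probability, P(X ≤ 4) = 0.38·0.141097 + 0.62·0.92224 = 0.625406.

0.6254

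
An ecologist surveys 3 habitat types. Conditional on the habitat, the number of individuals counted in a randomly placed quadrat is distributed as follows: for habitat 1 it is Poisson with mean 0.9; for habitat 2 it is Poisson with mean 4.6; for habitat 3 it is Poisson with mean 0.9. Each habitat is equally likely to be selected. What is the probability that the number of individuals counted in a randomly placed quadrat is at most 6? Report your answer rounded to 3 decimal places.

Conditional on each habitat, P(X ≤ 6): 1: 0.999957; 2: 0.818029; 3: 0.999957.
By total probability, P(X ≤ 6) = 0.333333·0.999957 + 0.333333·0.818029 + 0.333333·0.999957 = 0.939314.

0.939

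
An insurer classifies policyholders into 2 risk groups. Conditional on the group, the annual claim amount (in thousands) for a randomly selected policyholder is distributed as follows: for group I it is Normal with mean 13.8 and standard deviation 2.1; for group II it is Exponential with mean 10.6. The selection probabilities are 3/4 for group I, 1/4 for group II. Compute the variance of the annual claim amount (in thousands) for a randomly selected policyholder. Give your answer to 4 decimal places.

Per component, I: μ=13.8, E[X²]=194.85; II: μ=10.6, E[X²]=224.72.
E[X] = 0.75·13.8 + 0.25·10.6 = 13.
E[X²] = 0.75·194.85 + 0.25·224.72 = 202.318.
Var(X) = E[X²] − (E[X])² = 202.318 − 169 = 33.3175.

33.3175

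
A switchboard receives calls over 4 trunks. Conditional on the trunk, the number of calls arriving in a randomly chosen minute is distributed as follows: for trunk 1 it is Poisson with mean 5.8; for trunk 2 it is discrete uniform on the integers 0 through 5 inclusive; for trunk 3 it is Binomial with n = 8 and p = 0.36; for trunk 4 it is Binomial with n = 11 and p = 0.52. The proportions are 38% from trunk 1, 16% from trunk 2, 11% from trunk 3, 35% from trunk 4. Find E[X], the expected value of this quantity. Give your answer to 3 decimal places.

4.923

Component means — 1: 5.8; 2: 2.5; 3: 2.88; 4: 5.72.
E[X] = 0.38·5.8 + 0.16·2.5 + 0.11·2.88 + 0.35·5.72 = 4.9228.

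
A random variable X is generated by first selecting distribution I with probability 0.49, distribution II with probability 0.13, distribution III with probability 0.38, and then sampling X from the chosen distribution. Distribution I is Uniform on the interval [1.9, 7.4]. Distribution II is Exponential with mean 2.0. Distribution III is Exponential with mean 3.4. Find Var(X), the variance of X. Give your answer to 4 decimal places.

Per component, I: μ=4.65, E[X²]=24.1433; II: μ=2, E[X²]=8; III: μ=3.4, E[X²]=23.12.
E[X] = 0.49·4.65 + 0.13·2 + 0.38·3.4 = 3.8305.
E[X²] = 0.49·24.1433 + 0.13·8 + 0.38·23.12 = 21.6558.
Var(X) = E[X²] − (E[X])² = 21.6558 − 14.6727 = 6.9831.

6.9831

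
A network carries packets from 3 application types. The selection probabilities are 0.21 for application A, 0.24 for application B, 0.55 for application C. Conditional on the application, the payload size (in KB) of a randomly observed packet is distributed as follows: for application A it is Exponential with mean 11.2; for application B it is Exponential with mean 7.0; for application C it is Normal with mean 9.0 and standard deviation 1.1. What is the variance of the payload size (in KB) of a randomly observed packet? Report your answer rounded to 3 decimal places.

Per component, A: μ=11.2, E[X²]=250.88; B: μ=7, E[X²]=98; C: μ=9, E[X²]=82.21.
E[X] = 0.21·11.2 + 0.24·7 + 0.55·9 = 8.982.
E[X²] = 0.21·250.88 + 0.24·98 + 0.55·82.21 = 121.42.
Var(X) = E[X²] − (E[X])² = 121.42 − 80.6763 = 40.744.

40.744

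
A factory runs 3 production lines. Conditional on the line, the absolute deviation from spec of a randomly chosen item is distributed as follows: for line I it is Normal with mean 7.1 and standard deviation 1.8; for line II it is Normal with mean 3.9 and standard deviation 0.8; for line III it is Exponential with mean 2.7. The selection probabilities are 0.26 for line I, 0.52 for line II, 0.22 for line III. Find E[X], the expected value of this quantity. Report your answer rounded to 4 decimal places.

Component means — I: 7.1; II: 3.9; III: 2.7.
E[X] = 0.26·7.1 + 0.52·3.9 + 0.22·2.7 = 4.468.

4.4680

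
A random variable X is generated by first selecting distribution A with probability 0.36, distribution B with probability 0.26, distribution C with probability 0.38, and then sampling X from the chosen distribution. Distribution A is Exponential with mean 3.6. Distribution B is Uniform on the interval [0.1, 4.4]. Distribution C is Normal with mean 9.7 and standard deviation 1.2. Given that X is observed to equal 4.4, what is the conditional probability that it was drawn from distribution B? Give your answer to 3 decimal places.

Likelihoods f(4.4 | ·): A: 0.0818263; B: 0.232558; C: 1.9313e-05.
Posterior ∝ prior × likelihood. Numerator for B: 0.26·0.232558 = 0.0604651.
Normalizing constant: 0.36·0.0818263 + 0.26·0.232558 + 0.38·1.9313e-05 = 0.0899299.
P(B | observation) = 0.0604651 / 0.0899299 = 0.672358.

0.672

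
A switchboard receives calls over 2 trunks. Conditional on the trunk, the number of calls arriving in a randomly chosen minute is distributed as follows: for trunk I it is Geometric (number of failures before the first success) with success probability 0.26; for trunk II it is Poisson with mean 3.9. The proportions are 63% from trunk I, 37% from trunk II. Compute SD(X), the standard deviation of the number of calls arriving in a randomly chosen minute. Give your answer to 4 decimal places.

2.9323

Per component, I: μ=2.84615, E[X²]=19.0473; II: μ=3.9, E[X²]=19.11.
E[X] = 0.63·2.84615 + 0.37·3.9 = 3.23608.
E[X²] = 0.63·19.0473 + 0.37·19.11 = 19.0705.
Var(X) = E[X²] − (E[X])² = 19.0705 − 10.4722 = 8.59833.
SD(X) = √8.59833 = 2.93229.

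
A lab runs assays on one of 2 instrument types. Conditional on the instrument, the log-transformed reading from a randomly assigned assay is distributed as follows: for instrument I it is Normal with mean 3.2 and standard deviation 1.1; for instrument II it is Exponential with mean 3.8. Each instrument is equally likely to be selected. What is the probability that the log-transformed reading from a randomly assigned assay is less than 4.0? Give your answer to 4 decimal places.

0.7087

Conditional on each instrument, P(X < 4.0): I: 0.766471; II: 0.650982.
By total probability, P(X < 4.0) = 0.5·0.766471 + 0.5·0.650982 = 0.708726.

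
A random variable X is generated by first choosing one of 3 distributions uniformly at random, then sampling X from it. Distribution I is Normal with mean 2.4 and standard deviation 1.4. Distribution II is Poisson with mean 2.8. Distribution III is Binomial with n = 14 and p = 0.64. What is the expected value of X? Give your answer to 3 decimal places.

4.720

Component means — I: 2.4; II: 2.8; III: 8.96.
E[X] = 0.333333·2.4 + 0.333333·2.8 + 0.333333·8.96 = 4.72.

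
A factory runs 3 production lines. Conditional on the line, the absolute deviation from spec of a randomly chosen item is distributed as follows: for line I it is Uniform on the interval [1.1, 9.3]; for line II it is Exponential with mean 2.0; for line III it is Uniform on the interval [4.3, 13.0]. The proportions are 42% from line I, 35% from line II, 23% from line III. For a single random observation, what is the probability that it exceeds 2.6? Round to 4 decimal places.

0.6686

Conditional on each line, P(X > 2.6): I: 0.817073; II: 0.272532; III: 1.
By total probability, P(X > 2.6) = 0.42·0.817073 + 0.35·0.272532 + 0.23·1 = 0.668557.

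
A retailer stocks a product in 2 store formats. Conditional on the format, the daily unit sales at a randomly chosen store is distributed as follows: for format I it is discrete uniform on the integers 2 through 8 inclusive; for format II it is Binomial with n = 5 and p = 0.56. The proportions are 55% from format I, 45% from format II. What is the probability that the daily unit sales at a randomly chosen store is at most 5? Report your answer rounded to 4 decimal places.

0.7643

Conditional on each format, P(X ≤ 5): I: 0.571429; II: 1.
By total probability, P(X ≤ 5) = 0.55·0.571429 + 0.45·1 = 0.764286.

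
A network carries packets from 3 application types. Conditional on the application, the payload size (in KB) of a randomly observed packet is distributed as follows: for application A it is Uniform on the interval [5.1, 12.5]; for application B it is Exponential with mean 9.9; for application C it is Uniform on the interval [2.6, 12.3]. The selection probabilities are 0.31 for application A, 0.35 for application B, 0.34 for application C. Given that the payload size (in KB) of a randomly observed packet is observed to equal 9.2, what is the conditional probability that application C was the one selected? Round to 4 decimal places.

Likelihoods f(9.2 | ·): A: 0.135135; B: 0.0398821; C: 0.103093.
Posterior ∝ prior × likelihood. Numerator for C: 0.34·0.103093 = 0.0350515.
Normalizing constant: 0.31·0.135135 + 0.35·0.0398821 + 0.34·0.103093 = 0.0909022.
P(C | observation) = 0.0350515 / 0.0909022 = 0.385596.

0.3856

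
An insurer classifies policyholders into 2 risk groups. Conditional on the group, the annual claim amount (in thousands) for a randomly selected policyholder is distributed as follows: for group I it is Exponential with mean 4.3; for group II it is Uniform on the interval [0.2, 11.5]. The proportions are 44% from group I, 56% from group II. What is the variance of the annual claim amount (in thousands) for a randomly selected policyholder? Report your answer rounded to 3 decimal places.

Per component, I: μ=4.3, E[X²]=36.98; II: μ=5.85, E[X²]=44.8633.
E[X] = 0.44·4.3 + 0.56·5.85 = 5.168.
E[X²] = 0.44·36.98 + 0.56·44.8633 = 41.3947.
Var(X) = E[X²] − (E[X])² = 41.3947 − 26.7082 = 14.6864.

14.686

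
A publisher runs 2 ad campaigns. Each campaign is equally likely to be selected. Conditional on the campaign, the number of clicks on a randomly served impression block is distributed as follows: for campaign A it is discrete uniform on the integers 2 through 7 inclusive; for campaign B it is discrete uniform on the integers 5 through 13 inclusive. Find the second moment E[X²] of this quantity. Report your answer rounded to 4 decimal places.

55.4167

For each component E[X²] = Var + (mean)², giving A: 23.1667; B: 87.6667.
Overall E[X²] = 0.5·23.1667 + 0.5·87.6667 = 55.4167.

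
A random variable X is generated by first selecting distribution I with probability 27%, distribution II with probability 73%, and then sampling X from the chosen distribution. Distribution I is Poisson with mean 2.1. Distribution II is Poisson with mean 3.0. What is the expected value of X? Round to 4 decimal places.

Component means — I: 2.1; II: 3.
E[X] = 0.27·2.1 + 0.73·3 = 2.757.

2.7570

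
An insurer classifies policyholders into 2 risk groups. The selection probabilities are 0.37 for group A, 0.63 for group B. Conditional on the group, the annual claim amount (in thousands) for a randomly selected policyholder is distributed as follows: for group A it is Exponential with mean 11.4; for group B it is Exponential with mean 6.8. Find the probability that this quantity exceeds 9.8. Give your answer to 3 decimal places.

0.306

Conditional on each group, P(X > 9.8): A: 0.423311; B: 0.236649.
By total probability, P(X > 9.8) = 0.37·0.423311 + 0.63·0.236649 = 0.305714.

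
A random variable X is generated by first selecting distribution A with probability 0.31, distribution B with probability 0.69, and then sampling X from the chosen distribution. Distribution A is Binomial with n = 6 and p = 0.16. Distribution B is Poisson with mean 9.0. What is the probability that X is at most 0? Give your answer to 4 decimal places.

Conditional on each component, P(X ≤ 0): A: 0.351298; B: 0.00012341.
By total probability, P(X ≤ 0) = 0.31·0.351298 + 0.69·0.00012341 = 0.108988.

0.1090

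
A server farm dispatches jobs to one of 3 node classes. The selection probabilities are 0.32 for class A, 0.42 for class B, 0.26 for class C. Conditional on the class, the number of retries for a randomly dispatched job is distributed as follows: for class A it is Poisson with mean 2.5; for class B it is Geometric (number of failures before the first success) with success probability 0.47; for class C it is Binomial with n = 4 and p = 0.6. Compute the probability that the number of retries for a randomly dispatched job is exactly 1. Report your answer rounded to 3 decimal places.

0.210

Conditional on each class, P(X = 1): A: 0.205212; B: 0.2491; C: 0.1536.
By total probability, P(X = 1) = 0.32·0.205212 + 0.42·0.2491 + 0.26·0.1536 = 0.210226.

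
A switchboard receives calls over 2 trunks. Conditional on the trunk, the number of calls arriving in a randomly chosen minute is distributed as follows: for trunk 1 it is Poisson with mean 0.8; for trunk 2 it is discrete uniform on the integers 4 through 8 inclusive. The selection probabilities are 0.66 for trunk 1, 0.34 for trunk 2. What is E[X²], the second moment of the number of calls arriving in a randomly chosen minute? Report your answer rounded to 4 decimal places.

13.8704

For each component E[X²] = Var + (mean)², giving 1: 1.44; 2: 38.
Overall E[X²] = 0.66·1.44 + 0.34·38 = 13.8704.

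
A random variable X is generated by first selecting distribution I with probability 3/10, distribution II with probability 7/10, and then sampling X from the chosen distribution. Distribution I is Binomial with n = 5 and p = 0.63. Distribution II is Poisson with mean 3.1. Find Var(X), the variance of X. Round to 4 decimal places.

2.5202

Per component, I: μ=3.15, E[X²]=11.088; II: μ=3.1, E[X²]=12.71.
E[X] = 0.3·3.15 + 0.7·3.1 = 3.115.
E[X²] = 0.3·11.088 + 0.7·12.71 = 12.2234.
Var(X) = E[X²] − (E[X])² = 12.2234 − 9.70322 = 2.52018.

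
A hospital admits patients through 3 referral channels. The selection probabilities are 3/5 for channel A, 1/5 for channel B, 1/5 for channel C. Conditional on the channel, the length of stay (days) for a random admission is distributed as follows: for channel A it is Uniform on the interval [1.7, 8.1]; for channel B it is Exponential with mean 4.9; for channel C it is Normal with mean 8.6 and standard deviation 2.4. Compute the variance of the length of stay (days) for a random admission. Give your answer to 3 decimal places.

10.192

Per component, A: μ=4.9, E[X²]=27.4233; B: μ=4.9, E[X²]=48.02; C: μ=8.6, E[X²]=79.72.
E[X] = 0.6·4.9 + 0.2·4.9 + 0.2·8.6 = 5.64.
E[X²] = 0.6·27.4233 + 0.2·48.02 + 0.2·79.72 = 42.002.
Var(X) = E[X²] − (E[X])² = 42.002 − 31.8096 = 10.1924.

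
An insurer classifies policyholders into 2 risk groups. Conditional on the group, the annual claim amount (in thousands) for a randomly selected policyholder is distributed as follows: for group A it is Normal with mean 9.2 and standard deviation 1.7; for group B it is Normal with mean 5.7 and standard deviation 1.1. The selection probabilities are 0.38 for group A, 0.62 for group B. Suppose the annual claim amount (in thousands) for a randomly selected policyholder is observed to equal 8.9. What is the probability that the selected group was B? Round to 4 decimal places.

Likelihoods f(8.9 | ·): A: 0.231046; B: 0.00527038.
Posterior ∝ prior × likelihood. Numerator for B: 0.62·0.00527038 = 0.00326763.
Normalizing constant: 0.38·0.231046 + 0.62·0.00527038 = 0.0910652.
P(B | observation) = 0.00326763 / 0.0910652 = 0.0358824.

0.0359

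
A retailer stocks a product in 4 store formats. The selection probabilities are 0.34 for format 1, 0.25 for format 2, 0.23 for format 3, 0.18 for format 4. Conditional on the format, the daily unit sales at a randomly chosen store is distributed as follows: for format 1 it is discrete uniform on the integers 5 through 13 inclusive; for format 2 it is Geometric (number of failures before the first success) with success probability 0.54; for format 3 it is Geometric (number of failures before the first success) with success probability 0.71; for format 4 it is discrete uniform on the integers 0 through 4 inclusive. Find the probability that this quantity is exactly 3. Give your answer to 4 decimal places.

0.0531

Conditional on each format, P(X = 3): 1: 0; 2: 0.0525614; 3: 0.0173162; 4: 0.2.
By total probability, P(X = 3) = 0.34·0 + 0.25·0.0525614 + 0.23·0.0173162 + 0.18·0.2 = 0.0531231.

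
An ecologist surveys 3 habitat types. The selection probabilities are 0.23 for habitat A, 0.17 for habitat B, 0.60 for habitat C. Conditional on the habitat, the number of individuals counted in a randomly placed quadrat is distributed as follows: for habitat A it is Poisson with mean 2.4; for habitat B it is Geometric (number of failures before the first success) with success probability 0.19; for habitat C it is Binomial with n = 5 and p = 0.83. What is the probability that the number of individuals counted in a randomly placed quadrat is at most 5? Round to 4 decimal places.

Conditional on each habitat, P(X ≤ 5): A: 0.964327; B: 0.71757; C: 1.
By total probability, P(X ≤ 5) = 0.23·0.964327 + 0.17·0.71757 + 0.6·1 = 0.943782.

0.9438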